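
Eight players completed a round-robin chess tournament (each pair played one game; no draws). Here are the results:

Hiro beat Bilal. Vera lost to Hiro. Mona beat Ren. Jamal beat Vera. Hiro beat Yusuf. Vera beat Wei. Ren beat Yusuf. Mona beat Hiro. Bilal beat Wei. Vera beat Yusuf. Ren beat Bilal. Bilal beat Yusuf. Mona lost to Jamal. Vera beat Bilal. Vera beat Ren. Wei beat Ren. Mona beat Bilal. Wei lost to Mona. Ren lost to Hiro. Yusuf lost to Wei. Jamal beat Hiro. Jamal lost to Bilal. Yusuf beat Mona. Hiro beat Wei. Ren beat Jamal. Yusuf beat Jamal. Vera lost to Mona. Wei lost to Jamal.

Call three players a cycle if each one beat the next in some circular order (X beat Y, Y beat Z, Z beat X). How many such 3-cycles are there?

Win totals: Ren 3, Yusuf 2, Vera 4, Hiro 5, Bilal 3, Wei 2, Jamal 4, Mona 5.
A player with w wins dominates both others in C(w,2) triples; summing gives 3 + 1 + 6 + 10 + 3 + 1 + 6 + 10 = 40 transitive triples.
Total triples C(8,3) = 56, so cyclic triples = 56 − 40 = 16.

16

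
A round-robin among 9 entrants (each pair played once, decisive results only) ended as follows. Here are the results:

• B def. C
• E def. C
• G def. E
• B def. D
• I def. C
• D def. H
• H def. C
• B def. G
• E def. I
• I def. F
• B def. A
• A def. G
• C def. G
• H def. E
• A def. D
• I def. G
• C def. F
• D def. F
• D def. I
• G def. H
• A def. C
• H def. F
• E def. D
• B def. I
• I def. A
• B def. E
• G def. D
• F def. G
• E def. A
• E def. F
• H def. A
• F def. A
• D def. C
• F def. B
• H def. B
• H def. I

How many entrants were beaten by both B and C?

B beat: A, C, D, E, G, I.
C beat: F, G.
Both beat: G — 1.

1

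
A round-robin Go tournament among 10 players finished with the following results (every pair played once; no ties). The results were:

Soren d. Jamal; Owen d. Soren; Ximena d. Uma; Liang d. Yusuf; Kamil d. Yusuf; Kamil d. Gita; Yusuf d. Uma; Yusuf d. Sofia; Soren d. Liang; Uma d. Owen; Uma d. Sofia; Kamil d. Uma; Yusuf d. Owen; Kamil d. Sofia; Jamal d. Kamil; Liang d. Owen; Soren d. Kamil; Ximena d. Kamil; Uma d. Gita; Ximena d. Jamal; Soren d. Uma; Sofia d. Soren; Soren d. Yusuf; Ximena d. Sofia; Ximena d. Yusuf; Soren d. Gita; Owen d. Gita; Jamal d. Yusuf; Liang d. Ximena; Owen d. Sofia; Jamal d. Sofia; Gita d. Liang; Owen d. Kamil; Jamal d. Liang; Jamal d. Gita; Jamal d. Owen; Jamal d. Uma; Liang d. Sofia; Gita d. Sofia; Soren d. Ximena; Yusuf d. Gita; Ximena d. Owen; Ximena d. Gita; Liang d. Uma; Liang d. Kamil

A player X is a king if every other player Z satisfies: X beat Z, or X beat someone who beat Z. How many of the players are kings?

Gita cannot reach Jamal in two steps.
Ximena reaches everyone (king).
Jamal reaches everyone (king).
Uma cannot reach Ximena, Jamal, Yusuf in two steps.
Sofia cannot reach Owen in two steps.
Liang reaches everyone (king).
Soren reaches everyone (king).
Yusuf cannot reach Ximena, Jamal in two steps.
Kamil cannot reach Ximena, Jamal in two steps.
Owen reaches everyone (king).
Kings: Ximena, Jamal, Liang, Soren, Owen — 5.

5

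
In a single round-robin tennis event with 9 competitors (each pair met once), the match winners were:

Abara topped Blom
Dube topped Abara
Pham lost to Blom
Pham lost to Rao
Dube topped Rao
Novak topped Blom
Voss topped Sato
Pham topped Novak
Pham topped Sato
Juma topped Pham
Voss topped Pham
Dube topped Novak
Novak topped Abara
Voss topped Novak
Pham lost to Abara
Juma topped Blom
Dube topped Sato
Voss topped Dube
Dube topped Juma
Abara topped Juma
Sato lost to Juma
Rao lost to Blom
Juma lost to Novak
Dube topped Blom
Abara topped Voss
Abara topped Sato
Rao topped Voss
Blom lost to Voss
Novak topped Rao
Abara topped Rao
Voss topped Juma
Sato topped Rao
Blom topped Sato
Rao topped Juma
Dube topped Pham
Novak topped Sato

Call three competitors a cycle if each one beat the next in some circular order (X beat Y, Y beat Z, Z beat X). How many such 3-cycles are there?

Win totals: Juma 3, Rao 3, Dube 7, Pham 2, Blom 3, Sato 1, Novak 5, Abara 6, Voss 6.
A competitor with w wins dominates both others in C(w,2) triples; summing gives 3 + 3 + 21 + 1 + 3 + 0 + 10 + 15 + 15 = 71 transitive triples.
Total triples C(9,3) = 84, so cyclic triples = 84 − 71 = 13.

13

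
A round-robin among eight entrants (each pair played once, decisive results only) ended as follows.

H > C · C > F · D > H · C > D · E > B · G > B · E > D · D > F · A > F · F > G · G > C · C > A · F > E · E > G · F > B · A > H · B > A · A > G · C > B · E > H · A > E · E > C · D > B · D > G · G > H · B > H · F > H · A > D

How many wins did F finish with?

F's results: beat B, E, G, H; lost to A, C, D.
That is 4 wins.

4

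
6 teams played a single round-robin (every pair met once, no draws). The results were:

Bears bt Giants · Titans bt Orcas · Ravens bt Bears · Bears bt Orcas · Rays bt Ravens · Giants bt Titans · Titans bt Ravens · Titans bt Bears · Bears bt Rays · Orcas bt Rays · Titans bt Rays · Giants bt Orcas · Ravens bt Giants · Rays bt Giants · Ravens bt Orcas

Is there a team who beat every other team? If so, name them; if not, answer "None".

Highest win total is Titans with 4 (out of 5 possible).
Titans lost to Giants, so no team went undefeated.

None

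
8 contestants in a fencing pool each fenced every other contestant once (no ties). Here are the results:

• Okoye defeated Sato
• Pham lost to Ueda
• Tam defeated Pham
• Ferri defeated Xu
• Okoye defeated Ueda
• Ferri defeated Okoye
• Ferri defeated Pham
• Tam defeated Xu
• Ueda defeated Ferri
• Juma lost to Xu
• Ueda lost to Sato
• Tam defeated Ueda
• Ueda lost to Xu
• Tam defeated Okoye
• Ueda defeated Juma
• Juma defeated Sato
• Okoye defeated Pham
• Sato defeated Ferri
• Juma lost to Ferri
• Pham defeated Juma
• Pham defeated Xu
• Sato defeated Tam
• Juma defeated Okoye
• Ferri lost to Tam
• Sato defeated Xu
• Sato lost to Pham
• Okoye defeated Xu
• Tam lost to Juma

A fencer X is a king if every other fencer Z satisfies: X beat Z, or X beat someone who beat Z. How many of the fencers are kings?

Pham reaches everyone (king).
Juma reaches everyone (king).
Ferri reaches everyone (king).
Tam reaches everyone (king).
Okoye reaches everyone (king).
Sato reaches everyone (king).
Ueda reaches everyone (king).
Xu reaches everyone (king).
Kings: Pham, Juma, Ferri, Tam, Okoye, Sato, Ueda, Xu — 8.

8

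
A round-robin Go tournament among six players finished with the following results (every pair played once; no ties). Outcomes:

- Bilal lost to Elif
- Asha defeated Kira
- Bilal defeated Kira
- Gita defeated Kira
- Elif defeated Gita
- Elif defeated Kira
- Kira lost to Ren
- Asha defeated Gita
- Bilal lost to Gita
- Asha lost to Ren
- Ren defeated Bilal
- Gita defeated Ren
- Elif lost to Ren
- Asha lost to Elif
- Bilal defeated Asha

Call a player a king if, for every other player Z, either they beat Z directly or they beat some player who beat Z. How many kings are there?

Kira cannot reach Ren, Elif, Bilal, Gita, Asha in two steps.
Ren reaches everyone (king).
Elif reaches everyone (king).
Bilal cannot reach Ren, Elif in two steps.
Gita reaches everyone (king).
Asha cannot reach Elif in two steps.
Kings: Ren, Elif, Gita — 3.

3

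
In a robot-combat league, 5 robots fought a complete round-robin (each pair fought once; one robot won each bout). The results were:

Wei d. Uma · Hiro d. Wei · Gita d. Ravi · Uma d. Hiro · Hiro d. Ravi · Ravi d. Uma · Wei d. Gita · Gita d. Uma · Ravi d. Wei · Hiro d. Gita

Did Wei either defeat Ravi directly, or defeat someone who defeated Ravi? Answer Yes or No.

Wei did not beat Ravi directly.
Wei beat Uma, Gita. Of those, Gita beat Ravi.

Yes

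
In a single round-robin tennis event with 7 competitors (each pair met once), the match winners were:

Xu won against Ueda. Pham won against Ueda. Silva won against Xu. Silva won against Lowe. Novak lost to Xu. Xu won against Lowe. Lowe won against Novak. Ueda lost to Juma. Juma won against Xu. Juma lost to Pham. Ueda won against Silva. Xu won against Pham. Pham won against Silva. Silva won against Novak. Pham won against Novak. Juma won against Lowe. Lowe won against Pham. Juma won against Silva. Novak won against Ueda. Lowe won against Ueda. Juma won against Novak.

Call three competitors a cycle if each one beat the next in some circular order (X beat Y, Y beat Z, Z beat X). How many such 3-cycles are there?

7

Win totals: Ueda 1, Silva 3, Lowe 3, Juma 5, Novak 1, Pham 4, Xu 4.
A competitor with w wins dominates both others in C(w,2) triples; summing gives 0 + 3 + 3 + 10 + 0 + 6 + 6 = 28 transitive triples.
Total triples C(7,3) = 35, so cyclic triples = 35 − 28 = 7.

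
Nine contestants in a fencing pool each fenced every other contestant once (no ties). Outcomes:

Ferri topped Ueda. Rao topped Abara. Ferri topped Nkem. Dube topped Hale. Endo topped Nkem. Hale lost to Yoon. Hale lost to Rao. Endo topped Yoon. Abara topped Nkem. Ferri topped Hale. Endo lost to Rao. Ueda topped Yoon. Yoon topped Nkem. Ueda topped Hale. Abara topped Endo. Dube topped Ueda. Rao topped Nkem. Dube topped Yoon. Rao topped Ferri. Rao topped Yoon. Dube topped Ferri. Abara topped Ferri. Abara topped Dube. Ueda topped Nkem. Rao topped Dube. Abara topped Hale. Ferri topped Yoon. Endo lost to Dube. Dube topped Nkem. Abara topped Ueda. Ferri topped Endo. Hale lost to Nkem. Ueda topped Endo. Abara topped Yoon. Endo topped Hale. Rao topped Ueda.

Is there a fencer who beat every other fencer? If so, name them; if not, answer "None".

Rao

Rao has 8 wins out of 8 opponents — a perfect record.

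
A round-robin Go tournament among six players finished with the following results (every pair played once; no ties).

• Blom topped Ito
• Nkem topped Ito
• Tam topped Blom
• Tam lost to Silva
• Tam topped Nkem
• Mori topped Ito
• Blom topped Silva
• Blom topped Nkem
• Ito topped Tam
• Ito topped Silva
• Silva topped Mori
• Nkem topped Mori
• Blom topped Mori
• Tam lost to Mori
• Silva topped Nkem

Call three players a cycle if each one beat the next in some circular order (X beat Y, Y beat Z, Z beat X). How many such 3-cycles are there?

7

Of the C(6,3) = 20 triples, the cyclic ones are: {Tam, Silva, Blom}; {Tam, Nkem, Ito}; {Tam, Nkem, Mori}; {Tam, Ito, Blom}; {Tam, Blom, Mori}; {Silva, Nkem, Ito}; {Silva, Ito, Mori}.
That is 7.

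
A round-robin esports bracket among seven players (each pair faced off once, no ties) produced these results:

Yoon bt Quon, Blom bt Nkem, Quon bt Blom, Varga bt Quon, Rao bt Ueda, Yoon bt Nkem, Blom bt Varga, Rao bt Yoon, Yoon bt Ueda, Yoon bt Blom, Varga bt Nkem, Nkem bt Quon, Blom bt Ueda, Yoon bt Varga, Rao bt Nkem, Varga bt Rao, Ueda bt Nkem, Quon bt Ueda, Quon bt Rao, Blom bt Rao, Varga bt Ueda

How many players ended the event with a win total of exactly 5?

1

Win totals: Quon 3, Blom 4, Varga 4, Ueda 1, Rao 3, Nkem 1, Yoon 5.
Exactly 5: Yoon — 1 player.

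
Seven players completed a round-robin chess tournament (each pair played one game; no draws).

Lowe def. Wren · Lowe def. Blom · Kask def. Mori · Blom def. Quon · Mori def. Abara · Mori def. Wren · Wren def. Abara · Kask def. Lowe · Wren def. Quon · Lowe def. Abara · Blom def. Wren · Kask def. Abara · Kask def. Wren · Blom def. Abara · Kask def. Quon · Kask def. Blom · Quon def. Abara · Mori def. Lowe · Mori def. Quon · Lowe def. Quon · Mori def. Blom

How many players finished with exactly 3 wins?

1

Win totals: Lowe 4, Blom 3, Kask 6, Wren 2, Mori 5, Quon 1, Abara 0.
Exactly 3: Blom — 1 player.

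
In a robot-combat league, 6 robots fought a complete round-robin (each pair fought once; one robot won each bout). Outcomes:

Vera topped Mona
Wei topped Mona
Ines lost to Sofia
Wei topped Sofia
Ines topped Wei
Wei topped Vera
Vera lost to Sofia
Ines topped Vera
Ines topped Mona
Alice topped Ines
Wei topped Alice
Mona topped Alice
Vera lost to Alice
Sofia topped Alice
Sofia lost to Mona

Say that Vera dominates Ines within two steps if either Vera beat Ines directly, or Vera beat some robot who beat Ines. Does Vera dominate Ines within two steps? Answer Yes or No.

Vera did not beat Ines directly.
Vera beat Mona, but each of them lost to Ines. No two-step path.

No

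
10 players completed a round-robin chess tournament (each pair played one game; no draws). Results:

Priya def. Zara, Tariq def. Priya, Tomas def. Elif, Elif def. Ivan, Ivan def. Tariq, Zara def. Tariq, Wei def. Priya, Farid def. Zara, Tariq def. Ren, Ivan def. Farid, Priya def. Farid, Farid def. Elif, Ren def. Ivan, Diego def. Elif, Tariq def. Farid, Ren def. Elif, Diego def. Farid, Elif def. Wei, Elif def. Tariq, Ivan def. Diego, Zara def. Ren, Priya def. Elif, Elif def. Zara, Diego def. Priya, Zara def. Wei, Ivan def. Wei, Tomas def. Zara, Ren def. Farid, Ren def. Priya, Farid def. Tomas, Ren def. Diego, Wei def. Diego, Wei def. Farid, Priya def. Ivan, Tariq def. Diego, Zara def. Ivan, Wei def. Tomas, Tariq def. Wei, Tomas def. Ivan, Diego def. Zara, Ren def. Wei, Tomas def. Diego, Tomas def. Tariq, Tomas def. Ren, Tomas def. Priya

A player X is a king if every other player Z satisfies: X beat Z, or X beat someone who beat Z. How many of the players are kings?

10

Elif reaches everyone (king).
Tariq reaches everyone (king).
Diego reaches everyone (king).
Ivan reaches everyone (king).
Zara reaches everyone (king).
Farid reaches everyone (king).
Tomas reaches everyone (king).
Priya reaches everyone (king).
Wei reaches everyone (king).
Ren reaches everyone (king).
Kings: Elif, Tariq, Diego, Ivan, Zara, Farid, Tomas, Priya, Wei, Ren — 10.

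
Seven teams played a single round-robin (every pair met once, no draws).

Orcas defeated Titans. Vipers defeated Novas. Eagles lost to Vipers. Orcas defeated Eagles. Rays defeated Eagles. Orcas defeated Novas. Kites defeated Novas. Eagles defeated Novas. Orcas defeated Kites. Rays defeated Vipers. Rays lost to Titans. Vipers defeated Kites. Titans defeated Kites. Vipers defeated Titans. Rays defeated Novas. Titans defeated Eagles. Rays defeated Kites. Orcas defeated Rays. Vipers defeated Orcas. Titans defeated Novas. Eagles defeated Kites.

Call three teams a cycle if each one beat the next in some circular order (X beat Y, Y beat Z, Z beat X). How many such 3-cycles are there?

2

Win totals: Vipers 5, Kites 1, Novas 0, Titans 4, Rays 4, Orcas 5, Eagles 2.
A team with w wins dominates both others in C(w,2) triples; summing gives 10 + 0 + 0 + 6 + 6 + 10 + 1 = 33 transitive triples.
Total triples C(7,3) = 35, so cyclic triples = 35 − 33 = 2.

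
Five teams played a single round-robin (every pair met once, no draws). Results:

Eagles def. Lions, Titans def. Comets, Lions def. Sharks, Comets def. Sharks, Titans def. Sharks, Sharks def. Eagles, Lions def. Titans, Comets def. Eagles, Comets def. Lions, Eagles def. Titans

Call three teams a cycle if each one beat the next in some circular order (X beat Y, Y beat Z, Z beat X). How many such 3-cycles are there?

4

Of the C(5,3) = 10 triples, the cyclic ones are: {Eagles, Comets, Titans}; {Eagles, Titans, Sharks}; {Eagles, Lions, Sharks}; {Comets, Titans, Lions}.
That is 4.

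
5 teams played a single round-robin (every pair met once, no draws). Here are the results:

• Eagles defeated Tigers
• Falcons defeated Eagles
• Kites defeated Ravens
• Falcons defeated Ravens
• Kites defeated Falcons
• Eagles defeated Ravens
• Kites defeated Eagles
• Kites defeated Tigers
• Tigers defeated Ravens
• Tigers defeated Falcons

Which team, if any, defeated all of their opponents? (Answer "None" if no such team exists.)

Kites has 4 wins out of 4 opponents — a perfect record.

Kites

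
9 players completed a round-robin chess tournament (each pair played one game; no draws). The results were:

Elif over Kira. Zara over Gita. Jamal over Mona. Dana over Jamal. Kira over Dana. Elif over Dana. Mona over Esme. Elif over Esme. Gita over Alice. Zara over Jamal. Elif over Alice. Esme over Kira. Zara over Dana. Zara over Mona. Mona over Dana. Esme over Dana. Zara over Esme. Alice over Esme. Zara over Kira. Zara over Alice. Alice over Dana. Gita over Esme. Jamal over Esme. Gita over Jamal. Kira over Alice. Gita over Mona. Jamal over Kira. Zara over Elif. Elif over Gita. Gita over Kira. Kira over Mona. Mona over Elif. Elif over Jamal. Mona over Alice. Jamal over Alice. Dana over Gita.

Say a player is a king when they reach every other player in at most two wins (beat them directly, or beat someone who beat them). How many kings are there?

Esme cannot reach Zara, Elif in two steps.
Gita cannot reach Zara in two steps.
Mona cannot reach Zara in two steps.
Kira cannot reach Zara in two steps.
Zara reaches everyone (king).
Jamal cannot reach Gita, Zara in two steps.
Alice cannot reach Mona, Zara, Elif in two steps.
Elif cannot reach Zara in two steps.
Dana cannot reach Zara, Elif in two steps.
Kings: Zara — 1.

1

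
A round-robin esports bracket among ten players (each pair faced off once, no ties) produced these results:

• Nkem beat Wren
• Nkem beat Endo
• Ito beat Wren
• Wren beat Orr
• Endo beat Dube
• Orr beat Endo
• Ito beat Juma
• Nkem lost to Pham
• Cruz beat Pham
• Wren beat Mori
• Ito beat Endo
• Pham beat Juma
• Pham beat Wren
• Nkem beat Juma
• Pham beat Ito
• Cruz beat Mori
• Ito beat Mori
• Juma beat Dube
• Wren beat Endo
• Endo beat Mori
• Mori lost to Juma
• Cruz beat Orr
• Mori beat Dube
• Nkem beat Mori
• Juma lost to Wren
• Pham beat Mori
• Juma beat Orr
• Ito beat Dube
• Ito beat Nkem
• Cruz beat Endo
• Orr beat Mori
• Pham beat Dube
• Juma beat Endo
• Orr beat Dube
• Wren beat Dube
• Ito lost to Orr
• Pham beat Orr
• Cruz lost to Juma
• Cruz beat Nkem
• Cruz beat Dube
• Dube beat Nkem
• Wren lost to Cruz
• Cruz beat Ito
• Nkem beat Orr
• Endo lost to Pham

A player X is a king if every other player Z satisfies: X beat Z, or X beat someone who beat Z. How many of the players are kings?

3

Endo cannot reach Orr, Pham, Ito, Juma, Wren, Cruz in two steps.
Orr cannot reach Pham, Cruz in two steps.
Nkem cannot reach Pham in two steps.
Pham reaches everyone (king).
Ito cannot reach Pham in two steps.
Dube cannot reach Pham, Ito, Cruz in two steps.
Juma reaches everyone (king).
Wren cannot reach Pham in two steps.
Cruz reaches everyone (king).
Mori cannot reach Endo, Orr, Pham, Ito, Juma, Wren, Cruz in two steps.
Kings: Pham, Juma, Cruz — 3.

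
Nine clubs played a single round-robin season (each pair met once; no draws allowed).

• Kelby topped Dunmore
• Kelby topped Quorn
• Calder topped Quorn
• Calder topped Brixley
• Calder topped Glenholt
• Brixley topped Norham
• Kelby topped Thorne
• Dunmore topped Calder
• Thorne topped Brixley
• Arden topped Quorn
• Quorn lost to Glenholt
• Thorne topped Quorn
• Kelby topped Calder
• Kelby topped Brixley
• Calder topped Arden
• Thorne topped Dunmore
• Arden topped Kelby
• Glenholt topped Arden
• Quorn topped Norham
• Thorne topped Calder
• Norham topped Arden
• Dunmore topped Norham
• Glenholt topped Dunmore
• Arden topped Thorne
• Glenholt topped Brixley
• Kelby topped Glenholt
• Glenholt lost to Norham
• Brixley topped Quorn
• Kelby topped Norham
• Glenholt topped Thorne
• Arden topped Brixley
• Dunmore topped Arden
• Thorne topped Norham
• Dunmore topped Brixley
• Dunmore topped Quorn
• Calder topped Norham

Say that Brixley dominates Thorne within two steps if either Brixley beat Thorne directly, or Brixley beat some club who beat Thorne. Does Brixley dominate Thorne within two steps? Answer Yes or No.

Brixley did not beat Thorne directly.
Brixley beat Norham, Quorn, but each of them lost to Thorne. No two-step path.

No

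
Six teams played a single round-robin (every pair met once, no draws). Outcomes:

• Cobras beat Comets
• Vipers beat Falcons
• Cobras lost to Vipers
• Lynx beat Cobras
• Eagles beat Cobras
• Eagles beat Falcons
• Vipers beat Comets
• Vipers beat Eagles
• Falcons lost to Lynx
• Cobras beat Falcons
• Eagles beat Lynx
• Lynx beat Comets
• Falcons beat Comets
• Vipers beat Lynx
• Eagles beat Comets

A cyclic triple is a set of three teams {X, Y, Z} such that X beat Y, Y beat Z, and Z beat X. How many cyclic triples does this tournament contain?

Win totals: Falcons 1, Eagles 4, Lynx 3, Vipers 5, Cobras 2, Comets 0.
A team with w wins dominates both others in C(w,2) triples; summing gives 0 + 6 + 3 + 10 + 1 + 0 = 20 transitive triples.
Total triples C(6,3) = 20, so cyclic triples = 20 − 20 = 0.

0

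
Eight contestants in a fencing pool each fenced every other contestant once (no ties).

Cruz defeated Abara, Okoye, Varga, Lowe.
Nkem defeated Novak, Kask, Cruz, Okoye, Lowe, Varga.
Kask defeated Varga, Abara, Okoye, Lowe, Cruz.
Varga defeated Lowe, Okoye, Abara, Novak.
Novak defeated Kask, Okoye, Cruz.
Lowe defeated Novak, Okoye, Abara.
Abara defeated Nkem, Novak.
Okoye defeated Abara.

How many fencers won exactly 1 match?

Win totals: Cruz 4, Nkem 6, Lowe 3, Varga 4, Kask 5, Okoye 1, Novak 3, Abara 2.
Exactly 1: Okoye — 1 fencer.

1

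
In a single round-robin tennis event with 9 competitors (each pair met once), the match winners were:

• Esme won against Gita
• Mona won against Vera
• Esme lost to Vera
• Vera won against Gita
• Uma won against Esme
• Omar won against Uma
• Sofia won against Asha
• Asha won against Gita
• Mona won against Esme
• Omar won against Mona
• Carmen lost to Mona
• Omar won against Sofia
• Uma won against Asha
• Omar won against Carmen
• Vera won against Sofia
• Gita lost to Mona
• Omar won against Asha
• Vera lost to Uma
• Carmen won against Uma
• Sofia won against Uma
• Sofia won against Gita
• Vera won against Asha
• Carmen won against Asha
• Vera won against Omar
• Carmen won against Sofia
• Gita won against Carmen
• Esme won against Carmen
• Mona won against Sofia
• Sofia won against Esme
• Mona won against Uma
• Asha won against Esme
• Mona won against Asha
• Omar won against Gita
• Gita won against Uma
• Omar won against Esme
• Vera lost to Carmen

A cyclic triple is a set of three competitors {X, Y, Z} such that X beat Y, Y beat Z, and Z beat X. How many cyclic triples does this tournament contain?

Win totals: Mona 7, Asha 2, Gita 2, Carmen 4, Sofia 4, Omar 7, Uma 3, Vera 5, Esme 2.
A competitor with w wins dominates both others in C(w,2) triples; summing gives 21 + 1 + 1 + 6 + 6 + 21 + 3 + 10 + 1 = 70 transitive triples.
Total triples C(9,3) = 84, so cyclic triples = 84 − 70 = 14.

14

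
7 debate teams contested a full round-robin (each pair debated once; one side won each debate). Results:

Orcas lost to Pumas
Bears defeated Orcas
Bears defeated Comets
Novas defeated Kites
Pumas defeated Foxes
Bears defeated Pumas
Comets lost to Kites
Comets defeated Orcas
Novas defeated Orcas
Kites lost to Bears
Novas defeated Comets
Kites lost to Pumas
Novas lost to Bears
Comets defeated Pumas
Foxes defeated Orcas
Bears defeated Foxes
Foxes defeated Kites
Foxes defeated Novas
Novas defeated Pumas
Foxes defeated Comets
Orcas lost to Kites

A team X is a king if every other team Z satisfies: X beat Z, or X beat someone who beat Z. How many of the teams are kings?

Foxes cannot reach Bears in two steps.
Orcas cannot reach Foxes, Comets, Bears, Novas, Kites, Pumas in two steps.
Comets cannot reach Bears, Novas in two steps.
Bears reaches everyone (king).
Novas cannot reach Bears in two steps.
Kites cannot reach Foxes, Bears, Novas in two steps.
Pumas cannot reach Bears in two steps.
Kings: Bears — 1.

1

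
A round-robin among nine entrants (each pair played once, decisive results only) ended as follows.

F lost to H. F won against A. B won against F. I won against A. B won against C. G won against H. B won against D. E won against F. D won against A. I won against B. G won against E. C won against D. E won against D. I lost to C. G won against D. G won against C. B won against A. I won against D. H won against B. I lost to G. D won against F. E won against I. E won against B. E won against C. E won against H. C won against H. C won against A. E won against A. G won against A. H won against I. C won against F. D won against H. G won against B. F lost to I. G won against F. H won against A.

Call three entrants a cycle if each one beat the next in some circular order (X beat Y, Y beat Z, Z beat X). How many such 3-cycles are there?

Win totals: A 0, B 4, C 5, D 3, E 7, F 1, G 8, H 4, I 4.
An entrant with w wins dominates both others in C(w,2) triples; summing gives 0 + 6 + 10 + 3 + 21 + 0 + 28 + 6 + 6 = 80 transitive triples.
Total triples C(9,3) = 84, so cyclic triples = 84 − 80 = 4.

4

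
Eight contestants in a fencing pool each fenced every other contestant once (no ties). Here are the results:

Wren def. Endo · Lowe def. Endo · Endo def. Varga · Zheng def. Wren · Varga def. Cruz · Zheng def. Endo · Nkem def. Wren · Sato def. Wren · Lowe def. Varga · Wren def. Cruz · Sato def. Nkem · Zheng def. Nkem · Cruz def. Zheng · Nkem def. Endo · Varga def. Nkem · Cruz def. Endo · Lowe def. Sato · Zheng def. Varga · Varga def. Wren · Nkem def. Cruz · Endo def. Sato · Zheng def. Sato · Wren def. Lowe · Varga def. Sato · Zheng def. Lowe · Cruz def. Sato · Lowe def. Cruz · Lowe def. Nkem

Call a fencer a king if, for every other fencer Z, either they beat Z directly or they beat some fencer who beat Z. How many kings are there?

6

Wren reaches everyone (king).
Lowe reaches everyone (king).
Nkem reaches everyone (king).
Varga reaches everyone (king).
Endo cannot reach Lowe, Zheng in two steps.
Zheng reaches everyone (king).
Sato cannot reach Varga, Zheng in two steps.
Cruz reaches everyone (king).
Kings: Wren, Lowe, Nkem, Varga, Zheng, Cruz — 6.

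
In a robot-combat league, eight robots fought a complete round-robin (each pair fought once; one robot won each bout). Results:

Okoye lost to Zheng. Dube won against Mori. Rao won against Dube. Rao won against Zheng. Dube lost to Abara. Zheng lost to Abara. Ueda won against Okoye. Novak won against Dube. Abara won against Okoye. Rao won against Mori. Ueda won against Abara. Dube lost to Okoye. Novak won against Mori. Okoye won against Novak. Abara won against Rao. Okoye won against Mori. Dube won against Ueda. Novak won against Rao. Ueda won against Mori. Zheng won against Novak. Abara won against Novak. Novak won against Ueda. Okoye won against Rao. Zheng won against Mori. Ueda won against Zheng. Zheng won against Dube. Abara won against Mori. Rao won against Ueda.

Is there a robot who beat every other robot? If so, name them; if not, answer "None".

None

Highest win total is Abara with 6 (out of 7 possible).
Abara lost to Ueda, so no robot went undefeated.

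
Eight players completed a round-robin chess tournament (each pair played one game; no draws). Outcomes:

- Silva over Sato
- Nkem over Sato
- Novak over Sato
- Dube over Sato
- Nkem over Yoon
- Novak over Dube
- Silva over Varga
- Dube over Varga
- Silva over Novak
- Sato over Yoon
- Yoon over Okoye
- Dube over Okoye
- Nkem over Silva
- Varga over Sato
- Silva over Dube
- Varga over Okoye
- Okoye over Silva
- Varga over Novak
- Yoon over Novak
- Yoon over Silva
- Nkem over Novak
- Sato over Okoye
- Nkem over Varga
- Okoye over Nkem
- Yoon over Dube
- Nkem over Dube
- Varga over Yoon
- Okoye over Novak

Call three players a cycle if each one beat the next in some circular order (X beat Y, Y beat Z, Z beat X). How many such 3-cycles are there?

Win totals: Okoye 3, Dube 3, Silva 4, Varga 4, Nkem 6, Yoon 4, Sato 2, Novak 2.
A player with w wins dominates both others in C(w,2) triples; summing gives 3 + 3 + 6 + 6 + 15 + 6 + 1 + 1 = 41 transitive triples.
Total triples C(8,3) = 56, so cyclic triples = 56 − 41 = 15.

15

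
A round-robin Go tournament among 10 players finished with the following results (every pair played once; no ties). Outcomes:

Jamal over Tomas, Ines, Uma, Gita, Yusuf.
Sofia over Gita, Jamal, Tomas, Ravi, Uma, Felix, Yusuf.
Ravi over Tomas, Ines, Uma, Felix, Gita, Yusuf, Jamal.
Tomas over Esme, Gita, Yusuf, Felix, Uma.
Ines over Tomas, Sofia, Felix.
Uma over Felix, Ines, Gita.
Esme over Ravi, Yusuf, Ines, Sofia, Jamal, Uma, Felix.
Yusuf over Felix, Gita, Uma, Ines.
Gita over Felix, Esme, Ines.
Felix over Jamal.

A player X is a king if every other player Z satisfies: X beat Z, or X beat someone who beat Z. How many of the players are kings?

6

Yusuf cannot reach Ravi in two steps.
Sofia reaches everyone (king).
Ines reaches everyone (king).
Gita reaches everyone (king).
Uma cannot reach Yusuf, Ravi in two steps.
Ravi reaches everyone (king).
Esme reaches everyone (king).
Tomas reaches everyone (king).
Felix cannot reach Sofia, Ravi, Esme in two steps.
Jamal cannot reach Ravi in two steps.
Kings: Sofia, Ines, Gita, Ravi, Esme, Tomas — 6.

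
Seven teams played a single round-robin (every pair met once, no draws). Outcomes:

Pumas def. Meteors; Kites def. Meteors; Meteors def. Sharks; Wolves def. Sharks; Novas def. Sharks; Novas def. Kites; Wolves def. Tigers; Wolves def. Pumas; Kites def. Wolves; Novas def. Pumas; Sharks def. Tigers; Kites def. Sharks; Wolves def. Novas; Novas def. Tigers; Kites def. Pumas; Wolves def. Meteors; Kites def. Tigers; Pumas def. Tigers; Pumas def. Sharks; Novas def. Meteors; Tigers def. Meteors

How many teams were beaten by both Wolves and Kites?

4

Wolves beat: Novas, Meteors, Tigers, Pumas, Sharks.
Kites beat: Meteors, Tigers, Pumas, Wolves, Sharks.
Both beat: Meteors, Tigers, Pumas, Sharks — 4.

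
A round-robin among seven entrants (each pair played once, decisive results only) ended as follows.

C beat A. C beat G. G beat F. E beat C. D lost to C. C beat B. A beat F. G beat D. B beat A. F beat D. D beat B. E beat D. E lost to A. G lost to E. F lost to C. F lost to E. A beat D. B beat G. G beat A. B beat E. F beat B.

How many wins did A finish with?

3

A's results: beat D, E, F; lost to B, C, G.
That is 3 wins.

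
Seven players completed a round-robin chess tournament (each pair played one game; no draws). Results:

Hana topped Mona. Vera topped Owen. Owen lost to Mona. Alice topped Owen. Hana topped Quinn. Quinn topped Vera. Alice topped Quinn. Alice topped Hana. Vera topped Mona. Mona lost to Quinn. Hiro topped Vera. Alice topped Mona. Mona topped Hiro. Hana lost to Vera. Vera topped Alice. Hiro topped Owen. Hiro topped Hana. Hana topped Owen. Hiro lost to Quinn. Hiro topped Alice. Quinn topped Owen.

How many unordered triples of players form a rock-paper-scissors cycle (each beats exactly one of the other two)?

7

Win totals: Mona 2, Quinn 4, Owen 0, Hana 3, Alice 4, Vera 4, Hiro 4.
A player with w wins dominates both others in C(w,2) triples; summing gives 1 + 6 + 0 + 3 + 6 + 6 + 6 = 28 transitive triples.
Total triples C(7,3) = 35, so cyclic triples = 35 − 28 = 7.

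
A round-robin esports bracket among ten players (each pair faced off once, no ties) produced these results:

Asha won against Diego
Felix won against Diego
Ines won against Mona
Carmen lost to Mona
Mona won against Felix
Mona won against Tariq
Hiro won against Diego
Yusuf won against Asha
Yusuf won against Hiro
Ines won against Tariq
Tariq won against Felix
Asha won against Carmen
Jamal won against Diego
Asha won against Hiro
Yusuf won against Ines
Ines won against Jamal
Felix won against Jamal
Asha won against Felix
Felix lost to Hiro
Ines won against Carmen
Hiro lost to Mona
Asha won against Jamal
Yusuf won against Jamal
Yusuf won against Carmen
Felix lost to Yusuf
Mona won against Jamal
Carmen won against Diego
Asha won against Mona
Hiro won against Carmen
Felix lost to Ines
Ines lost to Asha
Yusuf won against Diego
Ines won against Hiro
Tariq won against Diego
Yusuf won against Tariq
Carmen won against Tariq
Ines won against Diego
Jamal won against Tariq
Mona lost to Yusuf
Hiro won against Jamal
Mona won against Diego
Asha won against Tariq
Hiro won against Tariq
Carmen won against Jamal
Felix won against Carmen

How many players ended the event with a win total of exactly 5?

1

Win totals: Felix 3, Asha 8, Diego 0, Mona 6, Ines 7, Jamal 2, Carmen 3, Hiro 5, Yusuf 9, Tariq 2.
Exactly 5: Hiro — 1 player.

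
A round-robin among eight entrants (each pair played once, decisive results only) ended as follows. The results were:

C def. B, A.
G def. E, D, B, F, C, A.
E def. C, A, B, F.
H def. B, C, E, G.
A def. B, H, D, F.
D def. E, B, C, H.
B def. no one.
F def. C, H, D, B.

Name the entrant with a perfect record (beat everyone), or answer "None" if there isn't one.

None

Highest win total is G with 6 (out of 7 possible).
G lost to H, so no entrant went undefeated.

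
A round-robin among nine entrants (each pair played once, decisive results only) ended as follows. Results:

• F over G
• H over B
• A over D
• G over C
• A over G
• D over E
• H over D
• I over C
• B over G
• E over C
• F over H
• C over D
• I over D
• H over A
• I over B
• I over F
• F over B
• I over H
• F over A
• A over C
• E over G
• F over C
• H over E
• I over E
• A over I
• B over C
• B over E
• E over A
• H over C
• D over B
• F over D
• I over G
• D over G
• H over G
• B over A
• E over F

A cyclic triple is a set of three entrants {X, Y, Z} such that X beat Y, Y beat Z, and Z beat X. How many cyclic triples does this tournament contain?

12

Win totals: A 4, B 4, C 1, D 3, E 4, F 6, G 1, H 6, I 7.
An entrant with w wins dominates both others in C(w,2) triples; summing gives 6 + 6 + 0 + 3 + 6 + 15 + 0 + 15 + 21 = 72 transitive triples.
Total triples C(9,3) = 84, so cyclic triples = 84 − 72 = 12.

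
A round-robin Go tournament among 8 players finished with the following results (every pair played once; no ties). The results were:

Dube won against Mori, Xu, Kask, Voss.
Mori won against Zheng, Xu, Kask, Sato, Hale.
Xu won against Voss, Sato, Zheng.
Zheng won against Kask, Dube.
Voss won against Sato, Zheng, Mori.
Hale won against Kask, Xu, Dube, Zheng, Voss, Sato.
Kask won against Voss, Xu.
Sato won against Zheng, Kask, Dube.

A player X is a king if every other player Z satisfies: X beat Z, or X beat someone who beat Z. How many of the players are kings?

4

Mori reaches everyone (king).
Dube reaches everyone (king).
Sato cannot reach Hale in two steps.
Hale reaches everyone (king).
Xu cannot reach Hale in two steps.
Kask cannot reach Dube, Hale in two steps.
Zheng cannot reach Sato, Hale in two steps.
Voss reaches everyone (king).
Kings: Mori, Dube, Hale, Voss — 4.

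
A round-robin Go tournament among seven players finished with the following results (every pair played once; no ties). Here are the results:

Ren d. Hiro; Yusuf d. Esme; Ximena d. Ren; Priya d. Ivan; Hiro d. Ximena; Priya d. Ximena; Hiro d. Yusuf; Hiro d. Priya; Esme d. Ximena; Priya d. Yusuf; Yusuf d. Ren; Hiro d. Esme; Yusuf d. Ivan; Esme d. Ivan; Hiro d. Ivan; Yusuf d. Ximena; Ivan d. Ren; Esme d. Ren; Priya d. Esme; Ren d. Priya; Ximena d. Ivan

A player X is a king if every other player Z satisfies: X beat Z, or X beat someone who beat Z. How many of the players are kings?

3

Ren reaches everyone (king).
Ivan cannot reach Yusuf, Esme, Ximena in two steps.
Priya cannot reach Hiro in two steps.
Hiro reaches everyone (king).
Yusuf reaches everyone (king).
Esme cannot reach Yusuf in two steps.
Ximena cannot reach Yusuf, Esme in two steps.
Kings: Ren, Hiro, Yusuf — 3.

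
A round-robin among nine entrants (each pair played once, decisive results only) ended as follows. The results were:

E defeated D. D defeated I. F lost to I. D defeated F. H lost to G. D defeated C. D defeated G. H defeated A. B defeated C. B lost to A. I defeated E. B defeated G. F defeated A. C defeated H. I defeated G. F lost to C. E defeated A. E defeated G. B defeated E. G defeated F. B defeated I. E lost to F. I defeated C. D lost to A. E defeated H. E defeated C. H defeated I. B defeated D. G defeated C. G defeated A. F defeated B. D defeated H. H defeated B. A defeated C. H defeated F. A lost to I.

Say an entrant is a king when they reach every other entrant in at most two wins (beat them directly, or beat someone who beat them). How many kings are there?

A reaches everyone (king).
B reaches everyone (king).
C cannot reach D, G in two steps.
D reaches everyone (king).
E reaches everyone (king).
F reaches everyone (king).
G reaches everyone (king).
H reaches everyone (king).
I reaches everyone (king).
Kings: A, B, D, E, F, G, H, I — 8.

8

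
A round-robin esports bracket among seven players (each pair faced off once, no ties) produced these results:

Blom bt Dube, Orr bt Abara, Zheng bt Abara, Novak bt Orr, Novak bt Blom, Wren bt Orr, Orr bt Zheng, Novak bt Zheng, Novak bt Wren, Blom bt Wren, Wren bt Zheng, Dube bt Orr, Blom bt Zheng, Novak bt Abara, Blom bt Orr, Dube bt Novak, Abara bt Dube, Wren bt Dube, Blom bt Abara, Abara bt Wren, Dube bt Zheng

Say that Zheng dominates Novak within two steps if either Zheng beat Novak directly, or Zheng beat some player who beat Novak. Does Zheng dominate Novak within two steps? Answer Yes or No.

No

Zheng did not beat Novak directly.
Zheng beat Abara, but each of them lost to Novak. No two-step path.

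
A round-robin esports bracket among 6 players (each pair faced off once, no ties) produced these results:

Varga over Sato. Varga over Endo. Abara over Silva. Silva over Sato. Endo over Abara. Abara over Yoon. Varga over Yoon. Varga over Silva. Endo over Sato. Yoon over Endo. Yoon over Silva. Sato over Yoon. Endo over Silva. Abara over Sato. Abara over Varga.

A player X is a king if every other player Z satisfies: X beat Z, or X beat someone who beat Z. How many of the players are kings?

Endo reaches everyone (king).
Sato cannot reach Varga, Abara in two steps.
Varga reaches everyone (king).
Silva cannot reach Endo, Varga, Abara in two steps.
Abara reaches everyone (king).
Yoon cannot reach Varga in two steps.
Kings: Endo, Varga, Abara — 3.

3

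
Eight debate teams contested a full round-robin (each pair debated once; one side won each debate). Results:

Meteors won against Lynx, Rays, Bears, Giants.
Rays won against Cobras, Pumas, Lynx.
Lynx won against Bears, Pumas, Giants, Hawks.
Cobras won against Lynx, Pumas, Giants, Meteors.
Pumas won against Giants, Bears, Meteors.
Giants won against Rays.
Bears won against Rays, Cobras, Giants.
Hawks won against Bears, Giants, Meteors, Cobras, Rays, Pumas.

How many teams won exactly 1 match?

Win totals: Bears 3, Hawks 6, Giants 1, Lynx 4, Pumas 3, Rays 3, Cobras 4, Meteors 4.
Exactly 1: Giants — 1 team.

1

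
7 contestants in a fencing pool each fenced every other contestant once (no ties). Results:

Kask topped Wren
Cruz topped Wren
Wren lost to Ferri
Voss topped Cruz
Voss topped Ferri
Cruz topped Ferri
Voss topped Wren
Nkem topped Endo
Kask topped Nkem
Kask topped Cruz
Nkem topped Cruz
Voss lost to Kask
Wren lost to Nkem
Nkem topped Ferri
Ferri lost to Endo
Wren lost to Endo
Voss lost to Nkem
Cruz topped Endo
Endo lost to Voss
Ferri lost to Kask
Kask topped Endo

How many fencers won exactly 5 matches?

1

Win totals: Nkem 5, Cruz 3, Endo 2, Kask 6, Wren 0, Ferri 1, Voss 4.
Exactly 5: Nkem — 1 fencer.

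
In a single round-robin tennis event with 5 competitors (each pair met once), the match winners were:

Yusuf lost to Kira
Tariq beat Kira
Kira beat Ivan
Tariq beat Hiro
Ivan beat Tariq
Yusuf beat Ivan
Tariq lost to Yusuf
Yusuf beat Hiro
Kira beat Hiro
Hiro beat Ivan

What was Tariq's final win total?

Tariq's results: beat Hiro, Kira; lost to Ivan, Yusuf.
That is 2 wins.

2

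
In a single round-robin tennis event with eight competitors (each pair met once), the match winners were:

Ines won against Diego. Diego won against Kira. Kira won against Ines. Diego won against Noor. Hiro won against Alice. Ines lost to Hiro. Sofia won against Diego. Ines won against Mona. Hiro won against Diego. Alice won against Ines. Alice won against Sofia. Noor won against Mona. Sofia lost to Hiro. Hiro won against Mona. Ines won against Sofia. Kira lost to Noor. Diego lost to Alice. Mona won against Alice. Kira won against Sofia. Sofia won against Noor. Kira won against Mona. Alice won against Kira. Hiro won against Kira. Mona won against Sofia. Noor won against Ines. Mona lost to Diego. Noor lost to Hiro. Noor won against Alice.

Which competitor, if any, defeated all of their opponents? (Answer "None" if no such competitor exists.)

Hiro

Hiro has 7 wins out of 7 opponents — a perfect record.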